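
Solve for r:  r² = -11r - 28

Bring every term to one side: r² + 11r + 28 = 0.
Factor: (r + 4)(r + 7) = 0.
So r = -4 or r = -7.

r = -7 or r = -4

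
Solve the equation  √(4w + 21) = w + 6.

Square both sides: 4w + 21 = (w + 6)².
Expand and rearrange: w² + 8w + 15 = 0.
Solving gives w = -3 or w = -5.
Check each candidate in the original equation:
  w = -3: √(9) = 3, while w + 6 = 3 — valid.
  w = -5: √(1) = 1, while w + 6 = 1 — valid.

w = -5 or w = -3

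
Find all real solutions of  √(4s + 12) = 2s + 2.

Square both sides: 4s + 12 = (2s + 2)².
Expand and rearrange: 4s² + 4s - 8 = 0.
Solving gives s = 1 or s = -2.
Check each candidate in the original equation:
  s = 1: √(16) = 4, while 2s + 2 = 4 — valid.
  s = -2: √(4) = 2, while 2s + 2 = -2 — extraneous.

s = 1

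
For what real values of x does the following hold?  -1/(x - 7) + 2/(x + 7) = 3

Multiply both sides by (x - 7)(x + 7):
-(x + 7) + 2(x - 7) = 3(x - 7)(x + 7).
Expand and collect terms: 3x^2 - x - 126 = 0.
By the quadratic formula, x = (1 +/- sqrt(1513)) / 6, so x ~= 6.6496 or x ~= -6.3162.
Neither value makes a denominator zero (x != 7, x != -7), so both are valid.

x = -6.3162 or x = 6.6496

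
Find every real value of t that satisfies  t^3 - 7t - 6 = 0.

Possible rational roots are divisors of -6. Testing t = -2 gives 0, so (t + 2) is a factor.
Divide: t^3 - 7t - 6 = (t + 2)(t^2 - 2t - 3).
Factor the quadratic: t = 3 or t = -1.

t = -2 or t = -1 or t = 3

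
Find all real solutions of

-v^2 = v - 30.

v = -6 or v = 5

Bring every term to one side: -v^2 - v + 30 = 0.
Factor: -1(v + 6)(v - 5) = 0.
So v = -6 or v = 5.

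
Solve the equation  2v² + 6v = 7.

Rearrange to standard form: 2v² + 6v - 7 = 0.
Discriminant: (6)² − 4·2·(-7) = 92.
Quadratic formula: v = (-6 ± √92) / 4.
So v = -3/2 + √(23)/2 ≈ 0.8979 or v = -√(23)/2 - 3/2 ≈ -3.8979.

v = -3.8979 or v = 0.8979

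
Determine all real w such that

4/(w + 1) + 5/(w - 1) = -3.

Multiply both sides by (w + 1)(w - 1):
4(w - 1) + 5(w + 1) = -3(w + 1)(w - 1).
Expand and collect terms: -3w^2 - 9w + 2 = 0.
By the quadratic formula, w = (9 +/- sqrt(105)) / -6, so w ~= -3.2078 or w ~= 0.2078.
Neither value makes a denominator zero (w != -1, w != 1), so both are valid.

w = -3.2078 or w = 0.2078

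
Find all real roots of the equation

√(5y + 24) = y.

Square both sides: 5y + 24 = (y)².
Expand and rearrange: y² - 5y - 24 = 0.
Solving gives y = 8 or y = -3.
Check each candidate in the original equation:
  y = 8: √(64) = 8, while y = 8 — valid.
  y = -3: √(9) = 3, while y = -3 — extraneous.

y = 8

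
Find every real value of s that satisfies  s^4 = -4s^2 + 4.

s = -0.9102 or s = 0.9102

Let u = s^2. The equation becomes u^2 + 4u - 4 = 0.
By the quadratic formula, u = -2 + 2*sqrt(2) or u = -2*sqrt(2) - 2.
s^2 = -2 + 2*sqrt(2) gives s = +/-sqrt(-2 + 2*sqrt(2)) ~= +/-0.9102.
s^2 = -2*sqrt(2) - 2 < 0 has no real solution.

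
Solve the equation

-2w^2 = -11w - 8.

w = -0.6504 or w = 6.1504

Rearrange to standard form: -2w^2 + 11w + 8 = 0.
Discriminant: (11)^2 - 4*(-2)*8 = 185.
Quadratic formula: w = (-11 +/- sqrt(185)) / (-4).
So w = 11/4 - sqrt(185)/4 ~= -0.6504 or w = 11/4 + sqrt(185)/4 ~= 6.1504.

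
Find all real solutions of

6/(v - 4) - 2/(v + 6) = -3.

Multiply both sides by (v - 4)(v + 6):
6(v + 6) - 2(v - 4) = -3(v - 4)(v + 6).
Expand and collect terms: -3v² - 10v + 28 = 0.
By the quadratic formula, v = (10 ± √436) / -6, so v ≈ -5.1468 or v ≈ 1.8134.
Neither value makes a denominator zero (v ≠ 4, v ≠ -6), so both are valid.

v = -5.1468 or v = 1.8134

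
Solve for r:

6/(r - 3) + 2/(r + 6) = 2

Multiply both sides by (r - 3)(r + 6):
6(r + 6) + 2(r - 3) = 2(r - 3)(r + 6).
Expand and collect terms: 2r² - 2r - 66 = 0.
By the quadratic formula, r = (2 ± √532) / 4, so r ≈ 6.2663 or r ≈ -5.2663.
Neither value makes a denominator zero (r ≠ 3, r ≠ -6), so both are valid.

r = -5.2663 or r = 6.2663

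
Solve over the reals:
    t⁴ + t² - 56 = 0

Let u = t². The equation becomes u² + u - 56 = 0.
Factor: (u - 7)(u + 8) = 0, so u = 7 or u = -8.
t² = 7 gives t = ±√(7) ≈ ±2.6458.
t² = -8 < 0 has no real solution.

t = -2.6458 or t = 2.6458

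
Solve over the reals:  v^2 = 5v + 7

v = -1.1401 or v = 6.1401

Rearrange to standard form: v^2 - 5v - 7 = 0.
Discriminant: (-5)^2 - 4*1*(-7) = 53.
Quadratic formula: v = (5 +/- sqrt(53)) / 2.
So v = 5/2 + sqrt(53)/2 ~= 6.1401 or v = 5/2 - sqrt(53)/2 ~= -1.1401.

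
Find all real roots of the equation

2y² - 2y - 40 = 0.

y = -4 or y = 5

Factor: 2(y - 5)(y + 4) = 0.
So y = 5 or y = -4.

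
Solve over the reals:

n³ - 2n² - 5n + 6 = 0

n = -2 or n = 1 or n = 3

Possible rational roots are divisors of 6. Testing n = 3 gives 0, so (n - 3) is a factor.
Divide: n³ - 2n² - 5n + 6 = (n - 3)(n² + n - 2).
Factor the quadratic: n = 1 or n = -2.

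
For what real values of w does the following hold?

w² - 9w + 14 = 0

Factor: (w - 2)(w - 7) = 0.
So w = 2 or w = 7.

w = 2 or w = 7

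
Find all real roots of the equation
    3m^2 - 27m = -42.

Bring every term to one side: 3m^2 - 27m + 42 = 0.
Factor: 3(m - 7)(m - 2) = 0.
So m = 7 or m = 2.

m = 2 or m = 7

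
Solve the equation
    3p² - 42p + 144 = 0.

Factor: 3(p - 6)(p - 8) = 0.
So p = 6 or p = 8.

p = 6 or p = 8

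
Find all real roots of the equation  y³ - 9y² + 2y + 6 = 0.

Possible rational roots are divisors of 6. Testing y = 1 gives 0, so (y - 1) is a factor.
Divide: y³ - 9y² + 2y + 6 = (y - 1)(y² - 8y - 6).
Apply the quadratic formula to y² - 8y - 6 = 0: y = (8 ± √88)/2, i.e. y ≈ 8.6904 or y ≈ -0.6904.

y = -0.6904 or y = 1 or y = 8.6904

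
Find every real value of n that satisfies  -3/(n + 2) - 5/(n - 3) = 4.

n = -2.9495 or n = 1.9495

Multiply both sides by (n + 2)(n - 3):
-3(n - 3) - 5(n + 2) = 4(n + 2)(n - 3).
Expand and collect terms: 4n² + 4n - 23 = 0.
By the quadratic formula, n = (-4 ± √384) / 8, so n ≈ 1.9495 or n ≈ -2.9495.
Neither value makes a denominator zero (n ≠ -2, n ≠ 3), so both are valid.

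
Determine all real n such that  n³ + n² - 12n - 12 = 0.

n = -3.4641 or n = -1 or n = 3.4641

Possible rational roots are divisors of -12. Testing n = -1 gives 0, so (n + 1) is a factor.
Divide: n³ + n² - 12n - 12 = (n + 1)(n² - 12).
Apply the quadratic formula to n² - 12 = 0: n = (0 ± √48)/2, i.e. n ≈ 3.4641 or n ≈ -3.4641.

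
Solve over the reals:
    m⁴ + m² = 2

m = -1 or m = 1

Let u = m². The equation becomes u² + u - 2 = 0.
Factor: (u + 2)(u - 1) = 0, so u = -2 or u = 1.
m² = -2 < 0 has no real solution.
m² = 1 gives m = ±1.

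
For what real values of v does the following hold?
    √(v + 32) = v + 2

Square both sides: v + 32 = (v + 2)².
Expand and rearrange: v² + 3v - 28 = 0.
Solving gives v = 4 or v = -7.
Check each candidate in the original equation:
  v = 4: √(36) = 6, while v + 2 = 6 — valid.
  v = -7: √(25) = 5, while v + 2 = -5 — extraneous.

v = 4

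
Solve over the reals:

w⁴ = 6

w = -1.5651 or w = 1.5651

Let u = w². The equation becomes u² - 6 = 0.
By the quadratic formula, u = √(6) or u = -√(6).
w² = √(6) gives w = ±6^(1/4) ≈ ±1.5651.
w² = -√(6) < 0 has no real solution.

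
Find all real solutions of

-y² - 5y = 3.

Rearrange to standard form: -y² - 5y - 3 = 0.
Discriminant: (-5)² − 4·(-1)·(-3) = 13.
Quadratic formula: y = (5 ± √13) / (-2).
So y = -5/2 - √(13)/2 ≈ -4.3028 or y = -5/2 + √(13)/2 ≈ -0.6972.

y = -4.3028 or y = -0.6972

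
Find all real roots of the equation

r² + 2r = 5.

r = -3.4495 or r = 1.4495

Rearrange to standard form: r² + 2r - 5 = 0.
Discriminant: (2)² − 4·1·(-5) = 24.
Quadratic formula: r = (-2 ± √24) / 2.
So r = -1 + √(6) ≈ 1.4495 or r = -√(6) - 1 ≈ -3.4495.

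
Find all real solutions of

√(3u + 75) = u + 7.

u = 2

Square both sides: 3u + 75 = (u + 7)².
Expand and rearrange: u² + 11u - 26 = 0.
Solving gives u = 2 or u = -13.
Check each candidate in the original equation:
  u = 2: √(81) = 9, while u + 7 = 9 — valid.
  u = -13: √(36) = 6, while u + 7 = -6 — extraneous.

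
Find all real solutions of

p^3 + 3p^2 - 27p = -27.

p = -7.2426 or p = 1.2426 or p = 3

Rearrange: p^3 + 3p^2 - 27p + 27 = 0.
Possible rational roots are divisors of 27. Testing p = 3 gives 0, so (p - 3) is a factor.
Divide: p^3 + 3p^2 - 27p + 27 = (p - 3)(p^2 + 6p - 9).
Apply the quadratic formula to p^2 + 6p - 9 = 0: p = (-6 +/- sqrt(72))/2, i.e. p ~= 1.2426 or p ~= -7.2426.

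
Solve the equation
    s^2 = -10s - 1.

s = -9.899 or s = -0.101

Rearrange to standard form: s^2 + 10s + 1 = 0.
Discriminant: (10)^2 - 4*1*1 = 96.
Quadratic formula: s = (-10 +/- sqrt(96)) / 2.
So s = -5 + 2*sqrt(6) ~= -0.101 or s = -5 - 2*sqrt(6) ~= -9.899.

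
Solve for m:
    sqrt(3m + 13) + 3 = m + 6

m = 1

Isolate the radical: sqrt(3m + 13) = m + 3.
Square both sides: 3m + 13 = (m + 3)^2.
Expand and rearrange: m^2 + 3m - 4 = 0.
Solving gives m = 1 or m = -4.
Check each candidate in the original equation:
  m = 1: sqrt(16) = 4, while m + 3 = 4 — valid.
  m = -4: sqrt(1) = 1, while m + 3 = -1 — extraneous.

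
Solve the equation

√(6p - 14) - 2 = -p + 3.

p = 3

Isolate the radical: √(6p - 14) = -p + 5.
Square both sides: 6p - 14 = (-p + 5)².
Expand and rearrange: p² - 16p + 39 = 0.
Solving gives p = 13 or p = 3.
Check each candidate in the original equation:
  p = 13: √(64) = 8, while -p + 5 = -8 — extraneous.
  p = 3: √(4) = 2, while -p + 5 = 2 — valid.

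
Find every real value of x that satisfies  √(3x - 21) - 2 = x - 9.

x = 7 or x = 10

Isolate the radical: √(3x - 21) = x - 7.
Square both sides: 3x - 21 = (x - 7)².
Expand and rearrange: x² - 17x + 70 = 0.
Solving gives x = 10 or x = 7.
Check each candidate in the original equation:
  x = 10: √(9) = 3, while x - 7 = 3 — valid.
  x = 7: √(0) = 0, while x - 7 = 0 — valid.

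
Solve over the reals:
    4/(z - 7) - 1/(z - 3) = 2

z = 2.6577 or z = 8.8423

Multiply both sides by (z - 7)(z - 3):
4(z - 3) - (z - 7) = 2(z - 7)(z - 3).
Expand and collect terms: 2z^2 - 23z + 47 = 0.
By the quadratic formula, z = (23 +/- sqrt(153)) / 4, so z ~= 8.8423 or z ~= 2.6577.
Neither value makes a denominator zero (z != 7, z != 3), so both are valid.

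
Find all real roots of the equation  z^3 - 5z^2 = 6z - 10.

z = -1.7417 or z = 1 or z = 5.7417

Rearrange: z^3 - 5z^2 - 6z + 10 = 0.
Possible rational roots are divisors of 10. Testing z = 1 gives 0, so (z - 1) is a factor.
Divide: z^3 - 5z^2 - 6z + 10 = (z - 1)(z^2 - 4z - 10).
Apply the quadratic formula to z^2 - 4z - 10 = 0: z = (4 +/- sqrt(56))/2, i.e. z ~= 5.7417 or z ~= -1.7417.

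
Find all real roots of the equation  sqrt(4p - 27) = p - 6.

Square both sides: 4p - 27 = (p - 6)^2.
Expand and rearrange: p^2 - 16p + 63 = 0.
Solving gives p = 9 or p = 7.
Check each candidate in the original equation:
  p = 9: sqrt(9) = 3, while p - 6 = 3 — valid.
  p = 7: sqrt(1) = 1, while p - 6 = 1 — valid.

p = 7 or p = 9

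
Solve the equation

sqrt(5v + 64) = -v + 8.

Square both sides: 5v + 64 = (-v + 8)^2.
Expand and rearrange: v^2 - 21v = 0.
Solving gives v = 21 or v = 0.
Check each candidate in the original equation:
  v = 21: sqrt(169) = 13, while -v + 8 = -13 — extraneous.
  v = 0: sqrt(64) = 8, while -v + 8 = 8 — valid.

v = 0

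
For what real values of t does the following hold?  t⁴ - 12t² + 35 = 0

Let u = t². The equation becomes u² - 12u + 35 = 0.
Factor: (u - 7)(u - 5) = 0, so u = 7 or u = 5.
t² = 7 gives t = ±√(7) ≈ ±2.6458.
t² = 5 gives t = ±√(5) ≈ ±2.2361.

t = -2.6458 or t = -2.2361 or t = 2.2361 or t = 2.6458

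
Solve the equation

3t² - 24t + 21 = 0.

Factor: 3(t - 7)(t - 1) = 0.
So t = 7 or t = 1.

t = 1 or t = 7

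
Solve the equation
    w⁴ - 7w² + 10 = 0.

w = -2.2361 or w = -1.4142 or w = 1.4142 or w = 2.2361

Let u = w². The equation becomes u² - 7u + 10 = 0.
Factor: (u - 2)(u - 5) = 0, so u = 2 or u = 5.
w² = 2 gives w = ±√(2) ≈ ±1.4142.
w² = 5 gives w = ±√(5) ≈ ±2.2361.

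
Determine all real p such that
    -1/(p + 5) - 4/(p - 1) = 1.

p = -7 or p = -2

Multiply both sides by (p + 5)(p - 1):
-(p - 1) - 4(p + 5) = (p + 5)(p - 1).
Expand and collect terms: p^2 + 9p + 14 = 0.
Factor or apply the quadratic formula: p = -2 or p = -7.
Neither value makes a denominator zero (p != -5, p != 1), so both are valid.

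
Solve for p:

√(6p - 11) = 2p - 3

p = 2 or p = 2.5

Square both sides: 6p - 11 = (2p - 3)².
Expand and rearrange: 4p² - 18p + 20 = 0.
Solving gives p = 2.5 or p = 2.
Check each candidate in the original equation:
  p = 2.5: √(4) = 2, while 2p - 3 = 2 — valid.
  p = 2: √(1) = 1, while 2p - 3 = 1 — valid.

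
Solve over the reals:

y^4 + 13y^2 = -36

Let u = y^2. The equation becomes u^2 + 13u + 36 = 0.
Factor: (u + 9)(u + 4) = 0, so u = -9 or u = -4.
y^2 = -9 < 0 has no real solution.
y^2 = -4 < 0 has no real solution.

No real solutions.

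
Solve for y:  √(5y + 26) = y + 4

Square both sides: 5y + 26 = (y + 4)².
Expand and rearrange: y² + 3y - 10 = 0.
Solving gives y = 2 or y = -5.
Check each candidate in the original equation:
  y = 2: √(36) = 6, while y + 4 = 6 — valid.
  y = -5: √(1) = 1, while y + 4 = -1 — extraneous.

y = 2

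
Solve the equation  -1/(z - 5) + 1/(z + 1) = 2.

Multiply both sides by (z - 5)(z + 1):
-(z + 1) + (z - 5) = 2(z - 5)(z + 1).
Expand and collect terms: 2z^2 - 8z - 4 = 0.
By the quadratic formula, z = (8 +/- sqrt(96)) / 4, so z ~= 4.4495 or z ~= -0.4495.
Neither value makes a denominator zero (z != 5, z != -1), so both are valid.

z = -0.4495 or z = 4.4495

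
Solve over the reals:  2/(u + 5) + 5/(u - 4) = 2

Multiply both sides by (u + 5)(u - 4):
2(u - 4) + 5(u + 5) = 2(u + 5)(u - 4).
Expand and collect terms: 2u^2 - 5u - 57 = 0.
By the quadratic formula, u = (5 +/- sqrt(481)) / 4, so u ~= 6.7329 or u ~= -4.2329.
Neither value makes a denominator zero (u != -5, u != 4), so both are valid.

u = -4.2329 or u = 6.7329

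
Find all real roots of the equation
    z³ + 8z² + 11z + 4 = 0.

Possible rational roots are divisors of 4. Testing z = -1 gives 0, so (z + 1) is a factor.
Divide: z³ + 8z² + 11z + 4 = (z + 1)(z² + 7z + 4).
Apply the quadratic formula to z² + 7z + 4 = 0: z = (-7 ± √33)/2, i.e. z ≈ -0.6277 or z ≈ -6.3723.

z = -6.3723 or z = -1 or z = -0.6277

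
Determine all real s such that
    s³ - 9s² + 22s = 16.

s = 1.4384 or s = 2 or s = 5.5616

Rearrange: s³ - 9s² + 22s - 16 = 0.
Possible rational roots are divisors of -16. Testing s = 2 gives 0, so (s - 2) is a factor.
Divide: s³ - 9s² + 22s - 16 = (s - 2)(s² - 7s + 8).
Apply the quadratic formula to s² - 7s + 8 = 0: s = (7 ± √17)/2, i.e. s ≈ 5.5616 or s ≈ 1.4384.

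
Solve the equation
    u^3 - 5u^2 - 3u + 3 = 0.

u = -1 or u = 0.5505 or u = 5.4495

Possible rational roots are divisors of 3. Testing u = -1 gives 0, so (u + 1) is a factor.
Divide: u^3 - 5u^2 - 3u + 3 = (u + 1)(u^2 - 6u + 3).
Apply the quadratic formula to u^2 - 6u + 3 = 0: u = (6 +/- sqrt(24))/2, i.e. u ~= 5.4495 or u ~= 0.5505.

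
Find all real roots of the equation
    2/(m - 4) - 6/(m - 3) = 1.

Multiply both sides by (m - 4)(m - 3):
2(m - 3) - 6(m - 4) = (m - 4)(m - 3).
Expand and collect terms: m^2 - 3m - 6 = 0.
By the quadratic formula, m = (3 +/- sqrt(33)) / 2, so m ~= 4.3723 or m ~= -1.3723.
Neither value makes a denominator zero (m != 4, m != 3), so both are valid.

m = -1.3723 or m = 4.3723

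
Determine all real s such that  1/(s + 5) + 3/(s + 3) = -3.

s = -5.5486 or s = -3.7847

Multiply both sides by (s + 5)(s + 3):
(s + 3) + 3(s + 5) = -3(s + 5)(s + 3).
Expand and collect terms: -3s² - 28s - 63 = 0.
By the quadratic formula, s = (28 ± √28) / -6, so s ≈ -5.5486 or s ≈ -3.7847.
Neither value makes a denominator zero (s ≠ -5, s ≠ -3), so both are valid.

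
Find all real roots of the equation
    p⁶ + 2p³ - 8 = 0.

p = -1.5874 or p = 1.2599

Let u = p³. The equation becomes u² + 2u - 8 = 0.
Factor: (u - 2)(u + 4) = 0, so u = 2 or u = -4.
p³ = 2 gives p = ∛(2) ≈ 1.2599.
p³ = -4 gives p = -∛(4) ≈ -1.5874.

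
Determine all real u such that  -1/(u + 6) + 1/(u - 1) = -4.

u = -5.7404 or u = 0.7404

Multiply both sides by (u + 6)(u - 1):
-(u - 1) + (u + 6) = -4(u + 6)(u - 1).
Expand and collect terms: -4u² - 20u + 17 = 0.
By the quadratic formula, u = (20 ± √672) / -8, so u ≈ -5.7404 or u ≈ 0.7404.
Neither value makes a denominator zero (u ≠ -6, u ≠ 1), so both are valid.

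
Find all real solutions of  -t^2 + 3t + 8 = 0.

t = -1.7016 or t = 4.7016

Discriminant: (3)^2 - 4*(-1)*8 = 41.
Quadratic formula: t = (-3 +/- sqrt(41)) / (-2).
So t = 3/2 - sqrt(41)/2 ~= -1.7016 or t = 3/2 + sqrt(41)/2 ~= 4.7016.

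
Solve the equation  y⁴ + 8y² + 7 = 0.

No real solutions.

Let u = y². The equation becomes u² + 8u + 7 = 0.
Factor: (u + 7)(u + 1) = 0, so u = -7 or u = -1.
y² = -7 < 0 has no real solution.
y² = -1 < 0 has no real solution.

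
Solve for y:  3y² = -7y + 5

Rearrange to standard form: 3y² + 7y - 5 = 0.
Discriminant: (7)² − 4·3·(-5) = 109.
Quadratic formula: y = (-7 ± √109) / 6.
So y = -7/6 + √(109)/6 ≈ 0.5734 or y = -√(109)/6 - 7/6 ≈ -2.9067.

y = -2.9067 or y = 0.5734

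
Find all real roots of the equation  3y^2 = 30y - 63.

y = 3 or y = 7

Bring every term to one side: 3y^2 - 30y + 63 = 0.
Factor: 3(y - 3)(y - 7) = 0.
So y = 3 or y = 7.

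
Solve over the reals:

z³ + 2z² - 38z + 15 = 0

z = -7.4051 or z = 0.4051 or z = 5

Possible rational roots are divisors of 15. Testing z = 5 gives 0, so (z - 5) is a factor.
Divide: z³ + 2z² - 38z + 15 = (z - 5)(z² + 7z - 3).
Apply the quadratic formula to z² + 7z - 3 = 0: z = (-7 ± √61)/2, i.e. z ≈ 0.4051 or z ≈ -7.4051.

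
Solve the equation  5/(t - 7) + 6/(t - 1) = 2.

t = 2.869 or t = 10.631

Multiply both sides by (t - 7)(t - 1):
5(t - 1) + 6(t - 7) = 2(t - 7)(t - 1).
Expand and collect terms: 2t² - 27t + 61 = 0.
By the quadratic formula, t = (27 ± √241) / 4, so t ≈ 10.631 or t ≈ 2.869.
Neither value makes a denominator zero (t ≠ 7, t ≠ 1), so both are valid.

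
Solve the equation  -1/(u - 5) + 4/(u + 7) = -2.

u = -8.9307 or u = 5.4307

Multiply both sides by (u - 5)(u + 7):
-(u + 7) + 4(u - 5) = -2(u - 5)(u + 7).
Expand and collect terms: -2u² - 7u + 97 = 0.
By the quadratic formula, u = (7 ± √825) / -4, so u ≈ -8.9307 or u ≈ 5.4307.
Neither value makes a denominator zero (u ≠ 5, u ≠ -7), so both are valid.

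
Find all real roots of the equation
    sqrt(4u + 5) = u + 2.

Square both sides: 4u + 5 = (u + 2)^2.
Expand and rearrange: u^2 - 1 = 0.
Solving gives u = 1 or u = -1.
Check each candidate in the original equation:
  u = 1: sqrt(9) = 3, while u + 2 = 3 — valid.
  u = -1: sqrt(1) = 1, while u + 2 = 1 — valid.

u = -1 or u = 1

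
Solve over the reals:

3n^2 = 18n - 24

Bring every term to one side: 3n^2 - 18n + 24 = 0.
Factor: 3(n - 2)(n - 4) = 0.
So n = 2 or n = 4.

n = 2 or n = 4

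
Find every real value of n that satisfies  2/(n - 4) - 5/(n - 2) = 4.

Multiply both sides by (n - 4)(n - 2):
2(n - 2) - 5(n - 4) = 4(n - 4)(n - 2).
Expand and collect terms: 4n² - 21n + 16 = 0.
By the quadratic formula, n = (21 ± √185) / 8, so n ≈ 4.3252 or n ≈ 0.9248.
Neither value makes a denominator zero (n ≠ 4, n ≠ 2), so both are valid.

n = 0.9248 or n = 4.3252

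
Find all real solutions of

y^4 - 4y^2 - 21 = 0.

y = -2.6458 or y = 2.6458

Let u = y^2. The equation becomes u^2 - 4u - 21 = 0.
Factor: (u - 7)(u + 3) = 0, so u = 7 or u = -3.
y^2 = 7 gives y = +/-sqrt(7) ~= +/-2.6458.
y^2 = -3 < 0 has no real solution.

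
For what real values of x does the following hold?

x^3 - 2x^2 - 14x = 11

Rearrange: x^3 - 2x^2 - 14x - 11 = 0.
Possible rational roots are divisors of -11. Testing x = -1 gives 0, so (x + 1) is a factor.
Divide: x^3 - 2x^2 - 14x - 11 = (x + 1)(x^2 - 3x - 11).
Apply the quadratic formula to x^2 - 3x - 11 = 0: x = (3 +/- sqrt(53))/2, i.e. x ~= 5.1401 or x ~= -2.1401.

x = -2.1401 or x = -1 or x = 5.1401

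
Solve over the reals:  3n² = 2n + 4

Rearrange to standard form: 3n² - 2n - 4 = 0.
Discriminant: (-2)² − 4·3·(-4) = 52.
Quadratic formula: n = (2 ± √52) / 6.
So n = 1/3 + √(13)/3 ≈ 1.5352 or n = 1/3 - √(13)/3 ≈ -0.8685.

n = -0.8685 or n = 1.5352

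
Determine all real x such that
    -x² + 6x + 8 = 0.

x = -1.1231 or x = 7.1231

Discriminant: (6)² − 4·(-1)·8 = 68.
Quadratic formula: x = (-6 ± √68) / (-2).
So x = 3 - √(17) ≈ -1.1231 or x = 3 + √(17) ≈ 7.1231.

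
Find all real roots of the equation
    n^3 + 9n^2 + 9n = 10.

Rearrange: n^3 + 9n^2 + 9n - 10 = 0.
Possible rational roots are divisors of -10. Testing n = -2 gives 0, so (n + 2) is a factor.
Divide: n^3 + 9n^2 + 9n - 10 = (n + 2)(n^2 + 7n - 5).
Apply the quadratic formula to n^2 + 7n - 5 = 0: n = (-7 +/- sqrt(69))/2, i.e. n ~= 0.6533 or n ~= -7.6533.

n = -7.6533 or n = -2 or n = 0.6533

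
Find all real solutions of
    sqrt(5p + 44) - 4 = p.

p = 4

Isolate the radical: sqrt(5p + 44) = p + 4.
Square both sides: 5p + 44 = (p + 4)^2.
Expand and rearrange: p^2 + 3p - 28 = 0.
Solving gives p = 4 or p = -7.
Check each candidate in the original equation:
  p = 4: sqrt(64) = 8, while p + 4 = 8 — valid.
  p = -7: sqrt(9) = 3, while p + 4 = -3 — extraneous.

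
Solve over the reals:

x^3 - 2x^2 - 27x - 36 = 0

x = -3 or x = -1.772 or x = 6.772

Possible rational roots are divisors of -36. Testing x = -3 gives 0, so (x + 3) is a factor.
Divide: x^3 - 2x^2 - 27x - 36 = (x + 3)(x^2 - 5x - 12).
Apply the quadratic formula to x^2 - 5x - 12 = 0: x = (5 +/- sqrt(73))/2, i.e. x ~= 6.772 or x ~= -1.772.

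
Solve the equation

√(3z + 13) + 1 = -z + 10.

Isolate the radical: √(3z + 13) = -z + 9.
Square both sides: 3z + 13 = (-z + 9)².
Expand and rearrange: z² - 21z + 68 = 0.
Solving gives z = 17 or z = 4.
Check each candidate in the original equation:
  z = 17: √(64) = 8, while -z + 9 = -8 — extraneous.
  z = 4: √(25) = 5, while -z + 9 = 5 — valid.

z = 4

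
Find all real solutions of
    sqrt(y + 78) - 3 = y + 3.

y = 3

Isolate the radical: sqrt(y + 78) = y + 6.
Square both sides: y + 78 = (y + 6)^2.
Expand and rearrange: y^2 + 11y - 42 = 0.
Solving gives y = 3 or y = -14.
Check each candidate in the original equation:
  y = 3: sqrt(81) = 9, while y + 6 = 9 — valid.
  y = -14: sqrt(64) = 8, while y + 6 = -8 — extraneous.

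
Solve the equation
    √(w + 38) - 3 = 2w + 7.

w = -2

Isolate the radical: √(w + 38) = 2w + 10.
Square both sides: w + 38 = (2w + 10)².
Expand and rearrange: 4w² + 39w + 62 = 0.
Solving gives w = -2 or w = -7.75.
Check each candidate in the original equation:
  w = -2: √(36) = 6, while 2w + 10 = 6 — valid.
  w = -7.75: √(30.25) = 5.5, while 2w + 10 = -5.5 — extraneous.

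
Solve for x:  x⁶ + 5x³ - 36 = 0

x = -2.0801 or x = 1.5874

Let u = x³. The equation becomes u² + 5u - 36 = 0.
Factor: (u + 9)(u - 4) = 0, so u = -9 or u = 4.
x³ = -9 gives x = -∛(9) ≈ -2.0801.
x³ = 4 gives x = ∛(4) ≈ 1.5874.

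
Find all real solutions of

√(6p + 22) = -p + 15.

p = 7

Square both sides: 6p + 22 = (-p + 15)².
Expand and rearrange: p² - 36p + 203 = 0.
Solving gives p = 29 or p = 7.
Check each candidate in the original equation:
  p = 29: √(196) = 14, while -p + 15 = -14 — extraneous.
  p = 7: √(64) = 8, while -p + 15 = 8 — valid.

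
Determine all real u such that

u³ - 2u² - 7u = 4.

u = -1 or u = 4

Rearrange: u³ - 2u² - 7u - 4 = 0.
Possible rational roots are divisors of -4. Testing u = 4 gives 0, so (u - 4) is a factor.
Divide: u³ - 2u² - 7u - 4 = (u - 4)(u² + 2u + 1).
The quadratic has the repeated root u = -1.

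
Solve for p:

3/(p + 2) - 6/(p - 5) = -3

Multiply both sides by (p + 2)(p - 5):
3(p - 5) - 6(p + 2) = -3(p + 2)(p - 5).
Expand and collect terms: -3p² + 12p + 57 = 0.
By the quadratic formula, p = (-12 ± √828) / -6, so p ≈ -2.7958 or p ≈ 6.7958.
Neither value makes a denominator zero (p ≠ -2, p ≠ 5), so both are valid.

p = -2.7958 or p = 6.7958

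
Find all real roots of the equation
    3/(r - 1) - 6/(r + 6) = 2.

Multiply both sides by (r - 1)(r + 6):
3(r + 6) - 6(r - 1) = 2(r - 1)(r + 6).
Expand and collect terms: 2r² + 13r - 36 = 0.
By the quadratic formula, r = (-13 ± √457) / 4, so r ≈ 2.0944 or r ≈ -8.5944.
Neither value makes a denominator zero (r ≠ 1, r ≠ -6), so both are valid.

r = -8.5944 or r = 2.0944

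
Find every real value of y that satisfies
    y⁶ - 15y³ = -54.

Let u = y³. The equation becomes u² - 15u + 54 = 0.
Factor: (u - 6)(u - 9) = 0, so u = 6 or u = 9.
y³ = 6 gives y = ∛(6) ≈ 1.8171.
y³ = 9 gives y = ∛(9) ≈ 2.0801.

y = 1.8171 or y = 2.0801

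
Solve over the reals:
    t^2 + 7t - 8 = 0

Factor: (t - 1)(t + 8) = 0.
So t = 1 or t = -8.

t = -8 or t = 1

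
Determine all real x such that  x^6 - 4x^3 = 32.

Let u = x^3. The equation becomes u^2 - 4u - 32 = 0.
Factor: (u - 8)(u + 4) = 0, so u = 8 or u = -4.
x^3 = 8 gives x = 2.
x^3 = -4 gives x = -(4)^(1/3) ~= -1.5874.

x = -1.5874 or x = 2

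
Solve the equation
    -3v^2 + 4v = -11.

Rearrange to standard form: -3v^2 + 4v + 11 = 0.
Discriminant: (4)^2 - 4*(-3)*11 = 148.
Quadratic formula: v = (-4 +/- sqrt(148)) / (-6).
So v = 2/3 - sqrt(37)/3 ~= -1.3609 or v = 2/3 + sqrt(37)/3 ~= 2.6943.

v = -1.3609 or v = 2.6943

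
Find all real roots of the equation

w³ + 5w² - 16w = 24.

w = -6.8284 or w = -1.1716 or w = 3

Rearrange: w³ + 5w² - 16w - 24 = 0.
Possible rational roots are divisors of -24. Testing w = 3 gives 0, so (w - 3) is a factor.
Divide: w³ + 5w² - 16w - 24 = (w - 3)(w² + 8w + 8).
Apply the quadratic formula to w² + 8w + 8 = 0: w = (-8 ± √32)/2, i.e. w ≈ -1.1716 or w ≈ -6.8284.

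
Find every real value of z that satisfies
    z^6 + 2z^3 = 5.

Let u = z^3. The equation becomes u^2 + 2u - 5 = 0.
By the quadratic formula, u = -1 + sqrt(6) or u = -sqrt(6) - 1.
z^3 = -1 + sqrt(6) gives z = (-1 + sqrt(6))^(1/3) ~= 1.1317.
z^3 = -sqrt(6) - 1 gives z = -(1 + sqrt(6))^(1/3) ~= -1.511.

z = -1.511 or z = 1.1317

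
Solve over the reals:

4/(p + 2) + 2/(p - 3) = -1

Multiply both sides by (p + 2)(p - 3):
4(p - 3) + 2(p + 2) = -(p + 2)(p - 3).
Expand and collect terms: -p^2 - 5p + 14 = 0.
Factor or apply the quadratic formula: p = -7 or p = 2.
Neither value makes a denominator zero (p != -2, p != 3), so both are valid.

p = -7 or p = 2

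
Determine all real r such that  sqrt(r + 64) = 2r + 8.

Square both sides: r + 64 = (2r + 8)^2.
Expand and rearrange: 4r^2 + 31r = 0.
Solving gives r = 0 or r = -7.75.
Check each candidate in the original equation:
  r = 0: sqrt(64) = 8, while 2r + 8 = 8 — valid.
  r = -7.75: sqrt(56.25) = 7.5, while 2r + 8 = -7.5 — extraneous.

r = 0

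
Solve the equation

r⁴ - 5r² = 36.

r = -3 or r = 3

Let u = r². The equation becomes u² - 5u - 36 = 0.
Factor: (u + 4)(u - 9) = 0, so u = -4 or u = 9.
r² = -4 < 0 has no real solution.
r² = 9 gives r = ±3.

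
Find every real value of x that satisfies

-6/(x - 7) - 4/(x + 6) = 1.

x = -11.8655 or x = 2.8655

Multiply both sides by (x - 7)(x + 6):
-6(x + 6) - 4(x - 7) = (x - 7)(x + 6).
Expand and collect terms: x^2 + 9x - 34 = 0.
By the quadratic formula, x = (-9 +/- sqrt(217)) / 2, so x ~= 2.8655 or x ~= -11.8655.
Neither value makes a denominator zero (x != 7, x != -6), so both are valid.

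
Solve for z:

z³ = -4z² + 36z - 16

Rearrange: z³ + 4z² - 36z + 16 = 0.
Possible rational roots are divisors of 16. Testing z = 4 gives 0, so (z - 4) is a factor.
Divide: z³ + 4z² - 36z + 16 = (z - 4)(z² + 8z - 4).
Apply the quadratic formula to z² + 8z - 4 = 0: z = (-8 ± √80)/2, i.e. z ≈ 0.4721 or z ≈ -8.4721.

z = -8.4721 or z = 0.4721 or z = 4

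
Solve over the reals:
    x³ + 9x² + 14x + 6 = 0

Possible rational roots are divisors of 6. Testing x = -1 gives 0, so (x + 1) is a factor.
Divide: x³ + 9x² + 14x + 6 = (x + 1)(x² + 8x + 6).
Apply the quadratic formula to x² + 8x + 6 = 0: x = (-8 ± √40)/2, i.e. x ≈ -0.8377 or x ≈ -7.1623.

x = -7.1623 or x = -1 or x = -0.8377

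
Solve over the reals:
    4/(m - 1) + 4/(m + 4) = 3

m = -3 or m = 2.6667

Multiply both sides by (m - 1)(m + 4):
4(m + 4) + 4(m - 1) = 3(m - 1)(m + 4).
Expand and collect terms: 3m^2 + m - 24 = 0.
Factor or apply the quadratic formula: m = 2.6667 or m = -3.
Neither value makes a denominator zero (m != 1, m != -4), so both are valid.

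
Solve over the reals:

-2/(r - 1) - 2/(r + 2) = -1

r = -1 or r = 4

Multiply both sides by (r - 1)(r + 2):
-2(r + 2) - 2(r - 1) = -(r - 1)(r + 2).
Expand and collect terms: -r² + 3r + 4 = 0.
Factor or apply the quadratic formula: r = -1 or r = 4.
Neither value makes a denominator zero (r ≠ 1, r ≠ -2), so both are valid.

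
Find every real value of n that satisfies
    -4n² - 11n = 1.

n = -2.6559 or n = -0.0941

Rearrange to standard form: -4n² - 11n - 1 = 0.
Discriminant: (-11)² − 4·(-4)·(-1) = 105.
Quadratic formula: n = (11 ± √105) / (-8).
So n = -11/8 - √(105)/8 ≈ -2.6559 or n = -11/8 + √(105)/8 ≈ -0.0941.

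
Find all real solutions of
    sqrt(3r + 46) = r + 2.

Square both sides: 3r + 46 = (r + 2)^2.
Expand and rearrange: r^2 + r - 42 = 0.
Solving gives r = 6 or r = -7.
Check each candidate in the original equation:
  r = 6: sqrt(64) = 8, while r + 2 = 8 — valid.
  r = -7: sqrt(25) = 5, while r + 2 = -5 — extraneous.

r = 6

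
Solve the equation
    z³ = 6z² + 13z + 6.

z = -1 or z = -0.772 or z = 7.772

Rearrange: z³ - 6z² - 13z - 6 = 0.
Possible rational roots are divisors of -6. Testing z = -1 gives 0, so (z + 1) is a factor.
Divide: z³ - 6z² - 13z - 6 = (z + 1)(z² - 7z - 6).
Apply the quadratic formula to z² - 7z - 6 = 0: z = (7 ± √73)/2, i.e. z ≈ 7.772 or z ≈ -0.772.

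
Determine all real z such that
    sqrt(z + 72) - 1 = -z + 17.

z = 9

Isolate the radical: sqrt(z + 72) = -z + 18.
Square both sides: z + 72 = (-z + 18)^2.
Expand and rearrange: z^2 - 37z + 252 = 0.
Solving gives z = 28 or z = 9.
Check each candidate in the original equation:
  z = 28: sqrt(100) = 10, while -z + 18 = -10 — extraneous.
  z = 9: sqrt(81) = 9, while -z + 18 = 9 — valid.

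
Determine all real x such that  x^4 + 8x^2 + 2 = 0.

Let u = x^2. The equation becomes u^2 + 8u + 2 = 0.
By the quadratic formula, u = -4 + sqrt(14) or u = -4 - sqrt(14).
x^2 = -4 + sqrt(14) < 0 has no real solution.
x^2 = -4 - sqrt(14) < 0 has no real solution.

No real solutions.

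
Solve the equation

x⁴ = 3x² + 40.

x = -2.8284 or x = 2.8284

Let u = x². The equation becomes u² - 3u - 40 = 0.
Factor: (u + 5)(u - 8) = 0, so u = -5 or u = 8.
x² = -5 < 0 has no real solution.
x² = 8 gives x = ±2·√(2) ≈ ±2.8284.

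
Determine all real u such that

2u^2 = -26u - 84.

u = -7 or u = -6

Bring every term to one side: 2u^2 + 26u + 84 = 0.
Factor: 2(u + 7)(u + 6) = 0.
So u = -7 or u = -6.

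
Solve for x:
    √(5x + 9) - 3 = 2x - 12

x = 8

Isolate the radical: √(5x + 9) = 2x - 9.
Square both sides: 5x + 9 = (2x - 9)².
Expand and rearrange: 4x² - 41x + 72 = 0.
Solving gives x = 8 or x = 2.25.
Check each candidate in the original equation:
  x = 8: √(49) = 7, while 2x - 9 = 7 — valid.
  x = 2.25: √(20.25) = 4.5, while 2x - 9 = -4.5 — extraneous.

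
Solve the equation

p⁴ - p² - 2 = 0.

p = -1.4142 or p = 1.4142

Let u = p². The equation becomes u² - u - 2 = 0.
Factor: (u - 2)(u + 1) = 0, so u = 2 or u = -1.
p² = 2 gives p = ±√(2) ≈ ±1.4142.
p² = -1 < 0 has no real solution.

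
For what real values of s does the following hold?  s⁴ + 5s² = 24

Let u = s². The equation becomes u² + 5u - 24 = 0.
Factor: (u - 3)(u + 8) = 0, so u = 3 or u = -8.
s² = 3 gives s = ±√(3) ≈ ±1.7321.
s² = -8 < 0 has no real solution.

s = -1.7321 or s = 1.7321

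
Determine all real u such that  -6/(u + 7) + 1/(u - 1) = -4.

Multiply both sides by (u + 7)(u - 1):
-6(u - 1) + (u + 7) = -4(u + 7)(u - 1).
Expand and collect terms: -4u² - 19u + 15 = 0.
By the quadratic formula, u = (19 ± √601) / -8, so u ≈ -5.4394 or u ≈ 0.6894.
Neither value makes a denominator zero (u ≠ -7, u ≠ 1), so both are valid.

u = -5.4394 or u = 0.6894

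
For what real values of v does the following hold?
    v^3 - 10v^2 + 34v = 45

v = 5

Rearrange: v^3 - 10v^2 + 34v - 45 = 0.
Possible rational roots are divisors of -45. Testing v = 5 gives 0, so (v - 5) is a factor.
Divide: v^3 - 10v^2 + 34v - 45 = (v - 5)(v^2 - 5v + 9).
The quadratic v^2 - 5v + 9 has discriminant -11 < 0, so no further real roots.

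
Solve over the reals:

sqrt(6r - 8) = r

r = 2 or r = 4

Square both sides: 6r - 8 = (r)^2.
Expand and rearrange: r^2 - 6r + 8 = 0.
Solving gives r = 4 or r = 2.
Check each candidate in the original equation:
  r = 4: sqrt(16) = 4, while r = 4 — valid.
  r = 2: sqrt(4) = 2, while r = 2 — valid.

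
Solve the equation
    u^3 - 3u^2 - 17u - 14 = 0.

u = -2 or u = -1.1401 or u = 6.1401

Possible rational roots are divisors of -14. Testing u = -2 gives 0, so (u + 2) is a factor.
Divide: u^3 - 3u^2 - 17u - 14 = (u + 2)(u^2 - 5u - 7).
Apply the quadratic formula to u^2 - 5u - 7 = 0: u = (5 +/- sqrt(53))/2, i.e. u ~= 6.1401 or u ~= -1.1401.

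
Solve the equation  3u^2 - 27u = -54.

u = 3 or u = 6

Bring every term to one side: 3u^2 - 27u + 54 = 0.
Factor: 3(u - 3)(u - 6) = 0.
So u = 3 or u = 6.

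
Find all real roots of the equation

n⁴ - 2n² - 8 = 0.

n = -2 or n = 2

Let u = n². The equation becomes u² - 2u - 8 = 0.
Factor: (u - 4)(u + 2) = 0, so u = 4 or u = -2.
n² = 4 gives n = ±2.
n² = -2 < 0 has no real solution.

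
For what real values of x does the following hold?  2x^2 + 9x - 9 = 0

x = -5.3423 or x = 0.8423

Discriminant: (9)^2 - 4*2*(-9) = 153.
Quadratic formula: x = (-9 +/- sqrt(153)) / 4.
So x = -9/4 + 3*sqrt(17)/4 ~= 0.8423 or x = -3*sqrt(17)/4 - 9/4 ~= -5.3423.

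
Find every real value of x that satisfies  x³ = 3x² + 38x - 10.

Rearrange: x³ - 3x² - 38x + 10 = 0.
Possible rational roots are divisors of 10. Testing x = -5 gives 0, so (x + 5) is a factor.
Divide: x³ - 3x² - 38x + 10 = (x + 5)(x² - 8x + 2).
Apply the quadratic formula to x² - 8x + 2 = 0: x = (8 ± √56)/2, i.e. x ≈ 7.7417 or x ≈ 0.2583.

x = -5 or x = 0.2583 or x = 7.7417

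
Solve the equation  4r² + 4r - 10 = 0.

Discriminant: (4)² − 4·4·(-10) = 176.
Quadratic formula: r = (-4 ± √176) / 8.
So r = -1/2 + √(11)/2 ≈ 1.1583 or r = -√(11)/2 - 1/2 ≈ -2.1583.

r = -2.1583 or r = 1.1583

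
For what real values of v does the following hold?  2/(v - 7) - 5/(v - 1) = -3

v = 3 or v = 6

Multiply both sides by (v - 7)(v - 1):
2(v - 1) - 5(v - 7) = -3(v - 7)(v - 1).
Expand and collect terms: -3v² + 27v - 54 = 0.
Factor or apply the quadratic formula: v = 3 or v = 6.
Neither value makes a denominator zero (v ≠ 7, v ≠ 1), so both are valid.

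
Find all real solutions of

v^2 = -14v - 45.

Bring every term to one side: v^2 + 14v + 45 = 0.
Factor: (v + 9)(v + 5) = 0.
So v = -9 or v = -5.

v = -9 or v = -5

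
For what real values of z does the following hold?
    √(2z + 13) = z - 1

z = 6

Square both sides: 2z + 13 = (z - 1)².
Expand and rearrange: z² - 4z - 12 = 0.
Solving gives z = 6 or z = -2.
Check each candidate in the original equation:
  z = 6: √(25) = 5, while z - 1 = 5 — valid.
  z = -2: √(9) = 3, while z - 1 = -3 — extraneous.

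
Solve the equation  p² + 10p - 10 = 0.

p = -10.9161 or p = 0.9161

Discriminant: (10)² − 4·1·(-10) = 140.
Quadratic formula: p = (-10 ± √140) / 2.
So p = -5 + √(35) ≈ 0.9161 or p = -√(35) - 5 ≈ -10.9161.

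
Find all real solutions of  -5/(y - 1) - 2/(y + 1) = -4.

y = -0.7111 or y = 2.4611

Multiply both sides by (y - 1)(y + 1):
-5(y + 1) - 2(y - 1) = -4(y - 1)(y + 1).
Expand and collect terms: -4y² + 7y + 7 = 0.
By the quadratic formula, y = (-7 ± √161) / -8, so y ≈ -0.7111 or y ≈ 2.4611.
Neither value makes a denominator zero (y ≠ 1, y ≠ -1), so both are valid.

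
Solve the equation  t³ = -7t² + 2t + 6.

Rearrange: t³ + 7t² - 2t - 6 = 0.
Possible rational roots are divisors of -6. Testing t = 1 gives 0, so (t - 1) is a factor.
Divide: t³ + 7t² - 2t - 6 = (t - 1)(t² + 8t + 6).
Apply the quadratic formula to t² + 8t + 6 = 0: t = (-8 ± √40)/2, i.e. t ≈ -0.8377 or t ≈ -7.1623.

t = -7.1623 or t = -0.8377 or t = 1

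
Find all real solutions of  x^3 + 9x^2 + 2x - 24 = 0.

x = -8.4244 or x = -2 or x = 1.4244

Possible rational roots are divisors of -24. Testing x = -2 gives 0, so (x + 2) is a factor.
Divide: x^3 + 9x^2 + 2x - 24 = (x + 2)(x^2 + 7x - 12).
Apply the quadratic formula to x^2 + 7x - 12 = 0: x = (-7 +/- sqrt(97))/2, i.e. x ~= 1.4244 or x ~= -8.4244.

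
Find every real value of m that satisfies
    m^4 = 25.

m = -2.2361 or m = 2.2361

Let u = m^2. The equation becomes u^2 - 25 = 0.
Factor: (u + 5)(u - 5) = 0, so u = -5 or u = 5.
m^2 = -5 < 0 has no real solution.
m^2 = 5 gives m = +/-sqrt(5) ~= +/-2.2361.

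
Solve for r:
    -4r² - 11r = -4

Rearrange to standard form: -4r² - 11r + 4 = 0.
Discriminant: (-11)² − 4·(-4)·4 = 185.
Quadratic formula: r = (11 ± √185) / (-8).
So r = -√(185)/8 - 11/8 ≈ -3.0752 or r = -11/8 + √(185)/8 ≈ 0.3252.

r = -3.0752 or r = 0.3252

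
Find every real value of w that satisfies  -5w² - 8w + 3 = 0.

Discriminant: (-8)² − 4·(-5)·3 = 124.
Quadratic formula: w = (8 ± √124) / (-10).
So w = -√(31)/5 - 4/5 ≈ -1.9136 or w = -4/5 + √(31)/5 ≈ 0.3136.

w = -1.9136 or w = 0.3136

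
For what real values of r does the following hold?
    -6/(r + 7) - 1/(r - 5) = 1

r = -13.3459 or r = 4.3459

Multiply both sides by (r + 7)(r - 5):
-6(r - 5) - (r + 7) = (r + 7)(r - 5).
Expand and collect terms: r^2 + 9r - 58 = 0.
By the quadratic formula, r = (-9 +/- sqrt(313)) / 2, so r ~= 4.3459 or r ~= -13.3459.
Neither value makes a denominator zero (r != -7, r != 5), so both are valid.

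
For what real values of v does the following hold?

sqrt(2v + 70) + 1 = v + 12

v = -3

Isolate the radical: sqrt(2v + 70) = v + 11.
Square both sides: 2v + 70 = (v + 11)^2.
Expand and rearrange: v^2 + 20v + 51 = 0.
Solving gives v = -3 or v = -17.
Check each candidate in the original equation:
  v = -3: sqrt(64) = 8, while v + 11 = 8 — valid.
  v = -17: sqrt(36) = 6, while v + 11 = -6 — extraneous.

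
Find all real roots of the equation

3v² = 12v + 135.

Bring every term to one side: 3v² - 12v - 135 = 0.
Factor: 3(v - 9)(v + 5) = 0.
So v = 9 or v = -5.

v = -5 or v = 9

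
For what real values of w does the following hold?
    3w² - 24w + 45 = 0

Factor: 3(w - 5)(w - 3) = 0.
So w = 5 or w = 3.

w = 3 or w = 5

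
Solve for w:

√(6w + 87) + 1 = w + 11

w = -1

Isolate the radical: √(6w + 87) = w + 10.
Square both sides: 6w + 87 = (w + 10)².
Expand and rearrange: w² + 14w + 13 = 0.
Solving gives w = -1 or w = -13.
Check each candidate in the original equation:
  w = -1: √(81) = 9, while w + 10 = 9 — valid.
  w = -13: √(9) = 3, while w + 10 = -3 — extraneous.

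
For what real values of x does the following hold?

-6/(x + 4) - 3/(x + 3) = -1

x = -3.3589 or x = 5.3589

Multiply both sides by (x + 4)(x + 3):
-6(x + 3) - 3(x + 4) = -(x + 4)(x + 3).
Expand and collect terms: -x² + 2x + 18 = 0.
By the quadratic formula, x = (-2 ± √76) / -2, so x ≈ -3.3589 or x ≈ 5.3589.
Neither value makes a denominator zero (x ≠ -4, x ≠ -3), so both are valid.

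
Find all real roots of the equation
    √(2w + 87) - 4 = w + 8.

Isolate the radical: √(2w + 87) = w + 12.
Square both sides: 2w + 87 = (w + 12)².
Expand and rearrange: w² + 22w + 57 = 0.
Solving gives w = -3 or w = -19.
Check each candidate in the original equation:
  w = -3: √(81) = 9, while w + 12 = 9 — valid.
  w = -19: √(49) = 7, while w + 12 = -7 — extraneous.

w = -3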